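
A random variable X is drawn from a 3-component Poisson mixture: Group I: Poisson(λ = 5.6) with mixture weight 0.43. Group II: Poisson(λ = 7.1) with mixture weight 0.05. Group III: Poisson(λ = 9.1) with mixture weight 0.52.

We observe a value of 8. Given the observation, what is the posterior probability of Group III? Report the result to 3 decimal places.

0.602

The responsibility of component k is w_k f_k(x) divided by Σ_j w_j f_j(x).
Evaluate each component's likelihood at the observed value:
  p_I = e^(−5.6)·5.6^8/8! = 0.0887022
  p_II = e^(−7.1)·7.1^8/8! = 0.132146
  p_III = e^(−9.1)·9.1^8/8! = 0.130236
Unnormalised posteriors:
  w_I·p_I = 0.43 × 0.0887022 = 0.038142
  w_II·p_II = 0.05 × 0.132146 = 0.00660732
  w_III·p_III = 0.52 × 0.130236 = 0.0677227
Denominator: 0.038142 + 0.00660732 + 0.0677227 = 0.112472
Responsibility of Group III: 0.0677227 / 0.112472 ≈ 0.602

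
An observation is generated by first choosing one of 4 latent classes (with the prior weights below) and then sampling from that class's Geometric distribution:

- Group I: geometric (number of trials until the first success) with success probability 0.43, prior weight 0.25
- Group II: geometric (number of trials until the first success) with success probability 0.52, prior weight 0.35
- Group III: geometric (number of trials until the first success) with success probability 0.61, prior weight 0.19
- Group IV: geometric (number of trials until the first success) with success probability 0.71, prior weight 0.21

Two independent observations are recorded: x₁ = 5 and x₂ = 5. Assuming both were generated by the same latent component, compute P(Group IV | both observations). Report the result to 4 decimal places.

Posterior ∝ prior × likelihood, so P(k | x) ∝ π_k f_k(x); normalise over all components.
Since both observations come from the same component, the likelihood for component k is f_k(x₁)·f_k(x₂).
  f_I = [0.0453908] × [0.0453908] = 0.00206033
  f_II = [0.0276038] × [0.0276038] = 0.000761968
  f_III = [0.014112] × [0.014112] = 0.000199148
  f_IV = [0.0050217] × [0.0050217] = 2.52174e-05
Unnormalised posteriors:
  π_I·f_I = 0.25 × 0.00206033 = 0.000515081
  π_II·f_II = 0.35 × 0.000761968 = 0.000266689
  π_III·f_III = 0.19 × 0.000199148 = 3.78382e-05
  π_IV·f_IV = 0.21 × 2.52174e-05 = 5.29566e-06
Evidence: 0.000515081 + 0.000266689 + 3.78382e-05 + 5.29566e-06 = 0.000824904
Responsibility of Group IV: 5.29566e-06 / 0.000824904 ≈ 0.0064

0.0064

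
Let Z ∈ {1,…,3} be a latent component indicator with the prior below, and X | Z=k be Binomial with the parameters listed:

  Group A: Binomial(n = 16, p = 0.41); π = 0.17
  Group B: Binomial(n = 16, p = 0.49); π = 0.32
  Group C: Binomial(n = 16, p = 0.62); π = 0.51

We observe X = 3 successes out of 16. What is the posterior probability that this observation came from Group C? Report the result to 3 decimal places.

0.022

The responsibility of component k is w_k f_k(x) divided by Σ_j w_j f_j(x).
Component likelihoods at x = 3 successes out of 16:
  L_A = C(16,3)·0.41^3·0.59^13 = 560·0.068921·0.00104973 = 0.040515
  L_B = C(16,3)·0.49^3·0.51^13 = 560·0.117649·0.000157911 = 0.0104037
  L_C = C(16,3)·0.62^3·0.38^13 = 560·0.238328·3.44498e-06 = 0.00045978
Unnormalised posteriors:
  w_A·L_A = 0.17 × 0.040515 = 0.00688755
  w_B·L_B = 0.32 × 0.0104037 = 0.00332919
  w_C·L_C = 0.51 × 0.00045978 = 0.000234488
Evidence: 0.00688755 + 0.00332919 + 0.000234488 = 0.0104512
So the posterior for Group C is 0.000234488 / 0.0104512 ≈ 0.022.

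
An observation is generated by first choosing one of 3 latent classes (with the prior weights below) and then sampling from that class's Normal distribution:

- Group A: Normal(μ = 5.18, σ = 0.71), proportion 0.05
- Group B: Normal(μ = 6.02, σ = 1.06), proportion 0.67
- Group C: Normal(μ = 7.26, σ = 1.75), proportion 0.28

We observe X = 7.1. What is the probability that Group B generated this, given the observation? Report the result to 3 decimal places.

P(component k | x) = π_k·f_k(x) / marginal(x), where marginal(x) = Σ_j π_j·f_j(x).
Evaluate each component's likelihood at the observed value:
  p_A = (1/(0.71·√(2π)))·exp(−(7.1−5.18)²/(2·0.71²)) = 0.561891·exp(-3.65642) = 0.0145107
  p_B = (1/(1.06·√(2π)))·exp(−(7.1−6.02)²/(2·1.06²)) = 0.376361·exp(-0.51905) = 0.223968
  p_C = (1/(1.75·√(2π)))·exp(−(7.1−7.26)²/(2·1.75²)) = 0.227967·exp(-0.00418) = 0.227016
Unnormalised posteriors:
  π_A·p_A = 0.05 × 0.0145107 = 0.000725537
  π_B·p_B = 0.67 × 0.223968 = 0.150058
  π_C·p_C = 0.28 × 0.227016 = 0.0635645
Marginal: 0.000725537 + 0.150058 + 0.0635645 = 0.214348
So the posterior for Group B is 0.150058 / 0.214348 ≈ 0.700.

0.700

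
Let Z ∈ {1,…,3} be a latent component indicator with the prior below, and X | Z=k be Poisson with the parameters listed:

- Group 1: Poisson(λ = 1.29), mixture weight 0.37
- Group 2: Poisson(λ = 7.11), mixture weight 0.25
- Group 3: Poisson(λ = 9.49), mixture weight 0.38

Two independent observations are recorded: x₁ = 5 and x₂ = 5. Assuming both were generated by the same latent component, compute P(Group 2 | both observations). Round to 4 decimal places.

By Bayes' theorem, P(k | x) = π_k f_k(x) / Σ_j π_j f_j(x).
Since both observations come from the same component, the likelihood for component k is f_k(x₁)·f_k(x₂).
  L_1 = [0.00819459] × [0.00819459] = 6.71514e-05
  L_2 = [0.12369] × [0.12369] = 0.0152991
  L_3 = [0.0484948] × [0.0484948] = 0.00235175
Multiply by the mixture weights:
  π_1·L_1 = 0.37 × 6.71514e-05 = 2.4846e-05
  π_2·L_2 = 0.25 × 0.0152991 = 0.00382478
  π_3·L_3 = 0.38 × 0.00235175 = 0.000893663
Sum: 2.4846e-05 + 0.00382478 + 0.000893663 = 0.00474329
So the posterior for Group 2 is 0.00382478 / 0.00474329 ≈ 0.8064.

0.8064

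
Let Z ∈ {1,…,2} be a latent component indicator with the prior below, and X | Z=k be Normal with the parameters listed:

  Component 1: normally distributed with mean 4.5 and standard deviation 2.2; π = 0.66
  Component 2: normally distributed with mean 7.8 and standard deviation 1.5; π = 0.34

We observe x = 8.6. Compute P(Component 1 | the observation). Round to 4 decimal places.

0.2118

Apply Bayes' rule: the posterior for each component is proportional to its prior times its likelihood at x.
Component likelihoods at x = 8.6:
  p_1 = (1/(2.2·√(2π)))·exp(−(8.6−4.5)²/(2·2.2²)) = 0.181337·exp(-1.73657) = 0.0319378
  p_2 = (1/(1.5·√(2π)))·exp(−(8.6−7.8)²/(2·1.5²)) = 0.265962·exp(-0.14222) = 0.230703
Prior × likelihood for each component:
  P(Z=1)·p_1 = 0.66 × 0.0319378 = 0.0210789
  P(Z=2)·p_2 = 0.34 × 0.230703 = 0.0784389
Normaliser: 0.0210789 + 0.0784389 = 0.0995178
So the posterior for Component 1 is 0.0210789 / 0.0995178 ≈ 0.2118.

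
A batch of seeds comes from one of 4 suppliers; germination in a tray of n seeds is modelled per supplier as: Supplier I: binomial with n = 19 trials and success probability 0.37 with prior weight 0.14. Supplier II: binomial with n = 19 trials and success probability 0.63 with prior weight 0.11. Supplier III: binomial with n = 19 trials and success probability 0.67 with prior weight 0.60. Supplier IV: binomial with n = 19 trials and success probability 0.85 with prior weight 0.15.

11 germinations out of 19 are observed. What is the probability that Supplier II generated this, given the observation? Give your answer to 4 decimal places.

0.1791

The responsibility of component k is P(Z=k) f_k(x) divided by Σ_j P(Z=j) f_j(x).
Component likelihoods at x = 11 germinations out of 19:
  L_I = C(19,11)·0.37^11·0.63^8 = 75582·1.77918e-05·0.0248156 = 0.0333704
  L_II = C(19,11)·0.63^11·0.37^8 = 75582·0.00620506·0.000351248 = 0.164732
  L_III = C(19,11)·0.67^11·0.33^8 = 75582·0.012213·0.000140641 = 0.129823
  L_IV = C(19,11)·0.85^11·0.15^8 = 75582·0.167343·2.56289e-07 = 0.00324158
Multiply by the mixture weights:
  P(Z=I)·L_I = 0.14 × 0.0333704 = 0.00467186
  P(Z=II)·L_II = 0.11 × 0.164732 = 0.0181205
  P(Z=III)·L_III = 0.60 × 0.129823 = 0.077894
  P(Z=IV)·L_IV = 0.15 × 0.00324158 = 0.000486237
Marginal: 0.00467186 + 0.0181205 + 0.077894 + 0.000486237 = 0.101173
Responsibility of Supplier II: 0.0181205 / 0.101173 ≈ 0.1791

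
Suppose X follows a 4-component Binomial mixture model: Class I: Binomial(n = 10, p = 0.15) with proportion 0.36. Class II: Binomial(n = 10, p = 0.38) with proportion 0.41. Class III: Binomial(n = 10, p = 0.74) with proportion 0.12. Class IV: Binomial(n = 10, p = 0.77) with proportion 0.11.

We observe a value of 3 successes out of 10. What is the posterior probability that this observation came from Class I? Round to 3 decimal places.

The responsibility of component k is w_k f_k(x) divided by Σ_j w_j f_j(x).
Binomial probabilities:
  f_I = C(10,3)·0.15^3·0.85^7 = 120·0.003375·0.320577 = 0.129834
  f_II = C(10,3)·0.38^3·0.62^7 = 120·0.054872·0.0352161 = 0.231886
  f_III = C(10,3)·0.74^3·0.26^7 = 120·0.405224·8.03181e-05 = 0.00390562
  f_IV = C(10,3)·0.77^3·0.23^7 = 120·0.456533·3.40483e-05 = 0.0018653
Unnormalised posteriors:
  w_I·f_I = 0.36 × 0.129834 = 0.0467401
  w_II·f_II = 0.41 × 0.231886 = 0.0950731
  w_III·f_III = 0.12 × 0.00390562 = 0.000468674
  w_IV·f_IV = 0.11 × 0.0018653 = 0.000205183
Marginal: 0.0467401 + 0.0950731 + 0.000468674 + 0.000205183 = 0.142487
Responsibility of Class I: 0.0467401 / 0.142487 ≈ 0.328

0.328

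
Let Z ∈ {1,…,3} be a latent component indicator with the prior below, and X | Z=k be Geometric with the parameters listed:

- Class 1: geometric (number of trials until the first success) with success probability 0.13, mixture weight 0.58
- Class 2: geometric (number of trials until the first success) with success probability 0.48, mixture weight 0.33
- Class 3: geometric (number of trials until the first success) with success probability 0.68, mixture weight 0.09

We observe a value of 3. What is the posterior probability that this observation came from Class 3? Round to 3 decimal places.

0.059

The responsibility of component k is π_k f_k(x) divided by Σ_j π_j f_j(x).
Evaluate each component's likelihood at the observed value:
  p_1 = 0.13·(1−0.13)^2 = 0.13·0.7569 = 0.098397
  p_2 = 0.48·(1−0.48)^2 = 0.48·0.2704 = 0.129792
  p_3 = 0.68·(1−0.68)^2 = 0.68·0.1024 = 0.069632
Multiply by the mixture weights:
  π_1·p_1 = 0.58 × 0.098397 = 0.0570703
  π_2·p_2 = 0.33 × 0.129792 = 0.0428314
  π_3·p_3 = 0.09 × 0.069632 = 0.00626688
Sum: 0.0570703 + 0.0428314 + 0.00626688 = 0.106169
Responsibility of Class 3: 0.00626688 / 0.106169 ≈ 0.059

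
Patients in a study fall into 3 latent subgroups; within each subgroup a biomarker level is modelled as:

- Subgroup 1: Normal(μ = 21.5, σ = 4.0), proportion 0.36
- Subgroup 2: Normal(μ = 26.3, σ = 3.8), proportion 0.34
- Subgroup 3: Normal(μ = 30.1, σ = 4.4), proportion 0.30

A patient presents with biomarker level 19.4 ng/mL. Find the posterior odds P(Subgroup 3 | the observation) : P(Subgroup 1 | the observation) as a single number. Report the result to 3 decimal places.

Only the two components matter; the odds are (π_i f_i(x)) / (π_j f_j(x)).
Evaluate each component's likelihood at the observed value:
  p_1 = (1/(4.0·√(2π)))·exp(−(19.4−21.5)²/(2·4.0²)) = 0.099736·exp(-0.13781) = 0.0868958
  p_2 = (1/(3.8·√(2π)))·exp(−(19.4−26.3)²/(2·3.8²)) = 0.104985·exp(-1.64855) = 0.0201917
  p_3 = (1/(4.4·√(2π)))·exp(−(19.4−30.1)²/(2·4.4²)) = 0.090669·exp(-2.95687) = 0.00471308
Posterior odds = (π_3·p_3) / (π_1·p_1) = (0.30·0.00471308) / (0.36·0.0868958) = 0.00141393 / 0.0312825 ≈ 0.045

0.045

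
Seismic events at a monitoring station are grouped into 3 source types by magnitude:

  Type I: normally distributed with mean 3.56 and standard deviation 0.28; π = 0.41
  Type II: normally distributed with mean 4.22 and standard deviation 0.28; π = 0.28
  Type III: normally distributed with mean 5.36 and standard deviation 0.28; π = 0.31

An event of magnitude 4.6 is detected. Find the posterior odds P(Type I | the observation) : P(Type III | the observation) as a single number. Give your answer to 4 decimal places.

0.0531

Only the two components matter; the odds are (π_i f_i(x)) / (π_j f_j(x)).
Evaluate each component's likelihood at the observed value:
  L_I = (1/(0.28·√(2π)))·exp(−(4.6−3.56)²/(2·0.28²)) = 1.424794·exp(-6.89796) = 0.00143882
  L_II = (1/(0.28·√(2π)))·exp(−(4.6−4.22)²/(2·0.28²)) = 1.424794·exp(-0.92092) = 0.567286
  L_III = (1/(0.28·√(2π)))·exp(−(4.6−5.36)²/(2·0.28²)) = 1.424794·exp(-3.68367) = 0.0358058
0.000589916 / 0.0110998 ≈ 0.0531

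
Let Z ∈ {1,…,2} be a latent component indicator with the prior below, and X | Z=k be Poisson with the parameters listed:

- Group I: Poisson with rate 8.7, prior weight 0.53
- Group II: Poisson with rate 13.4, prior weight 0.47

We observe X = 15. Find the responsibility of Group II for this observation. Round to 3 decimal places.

0.840

Posterior ∝ prior × likelihood, so P(k | x) ∝ P(Z=k) f_k(x); normalise over all components.
Component likelihoods at x = 15:
  f_I = 0.0157735
  f_II = 0.0934386
Unnormalised posteriors:
  P(Z=I)·f_I = 0.53 × 0.0157735 = 0.00835994
  P(Z=II)·f_II = 0.47 × 0.0934386 = 0.0439161
Marginal: 0.00835994 + 0.0439161 = 0.0522761
Responsibility of Group II: 0.0439161 / 0.0522761 ≈ 0.840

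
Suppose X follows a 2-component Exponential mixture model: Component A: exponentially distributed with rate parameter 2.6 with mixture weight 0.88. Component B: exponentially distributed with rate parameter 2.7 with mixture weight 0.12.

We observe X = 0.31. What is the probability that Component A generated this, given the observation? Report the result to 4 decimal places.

0.8793

By Bayes' theorem, P(k | x) = w_k f_k(x) / Σ_j w_j f_j(x).
Evaluate each component's likelihood at the observed value:
  p_A = 2.6·e^(−2.6·0.31) = 2.6·e^(−0.8060) = 1.16127
  p_B = 2.7·e^(−2.7·0.31) = 2.7·e^(−0.8370) = 1.16912
Prior × likelihood for each component:
  w_A·p_A = 0.88 × 1.16127 = 1.02191
  w_B·p_B = 0.12 × 1.16912 = 0.140294
Denominator: 1.02191 + 0.140294 = 1.16221
So the posterior for Component A is 1.02191 / 1.16221 ≈ 0.8793.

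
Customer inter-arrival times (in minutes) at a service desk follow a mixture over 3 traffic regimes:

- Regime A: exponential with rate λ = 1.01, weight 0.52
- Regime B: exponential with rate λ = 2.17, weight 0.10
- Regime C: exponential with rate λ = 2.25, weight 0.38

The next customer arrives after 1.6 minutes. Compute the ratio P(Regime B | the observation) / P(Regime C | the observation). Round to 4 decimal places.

Since P(k|x) ∝ π_k f_k(x), the posterior odds are π_i f_i(x) / (π_j f_j(x)).
Exponential densities:
  L_A = 0.200679
  L_B = 0.067389
  L_C = 0.0614784
Odds = (0.10/0.38) × (0.067389/0.0614784) = 0.263158 × 1.09614 ≈ 0.2885

0.2885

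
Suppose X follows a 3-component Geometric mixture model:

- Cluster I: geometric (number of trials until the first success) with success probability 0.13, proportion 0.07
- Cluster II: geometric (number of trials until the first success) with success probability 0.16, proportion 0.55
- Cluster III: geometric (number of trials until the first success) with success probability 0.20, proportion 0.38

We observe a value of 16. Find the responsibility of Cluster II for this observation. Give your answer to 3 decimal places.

0.629

P(component k | x) = P(Z=k)·f_k(x) / marginal(x), where marginal(x) = Σ_j P(Z=j)·f_j(x).
Component likelihoods at x = 16:
  f_I = 0.13·(1−0.13)^15 = 0.13·0.123819 = 0.0160965
  f_II = 0.16·(1−0.16)^15 = 0.16·0.0731458 = 0.0117033
  f_III = 0.20·(1−0.20)^15 = 0.20·0.0351844 = 0.00703687
Unnormalised posteriors:
  P(Z=I)·f_I = 0.07 × 0.0160965 = 0.00112676
  P(Z=II)·f_II = 0.55 × 0.0117033 = 0.00643683
  P(Z=III)·f_III = 0.38 × 0.00703687 = 0.00267401
Evidence: 0.00112676 + 0.00643683 + 0.00267401 = 0.0102376
P(Cluster II | the observation) ≈ 0.629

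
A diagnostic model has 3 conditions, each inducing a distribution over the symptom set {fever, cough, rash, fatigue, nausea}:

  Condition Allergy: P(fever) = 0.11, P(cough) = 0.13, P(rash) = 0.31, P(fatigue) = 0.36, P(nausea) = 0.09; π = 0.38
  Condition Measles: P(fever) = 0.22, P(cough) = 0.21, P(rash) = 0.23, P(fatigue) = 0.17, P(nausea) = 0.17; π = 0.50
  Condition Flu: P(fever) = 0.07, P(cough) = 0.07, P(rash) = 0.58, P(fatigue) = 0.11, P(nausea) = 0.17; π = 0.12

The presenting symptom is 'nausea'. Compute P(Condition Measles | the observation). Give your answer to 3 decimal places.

0.609

P(component k | x) = π_k·f_k(x) / marginal(x), where marginal(x) = Σ_j π_j·f_j(x).
Categorical probabilities:
  f_Allergy = 0.09
  f_Measles = 0.17
  f_Flu = 0.17
Unnormalised posteriors:
  π_Allergy·f_Allergy = 0.38 × 0.09 = 0.0342
  π_Measles·f_Measles = 0.50 × 0.17 = 0.085
  π_Flu·f_Flu = 0.12 × 0.17 = 0.0204
Denominator: 0.0342 + 0.085 + 0.0204 = 0.1396
P(Condition Measles | 'nausea') = 0.085 / 0.1396 ≈ 0.609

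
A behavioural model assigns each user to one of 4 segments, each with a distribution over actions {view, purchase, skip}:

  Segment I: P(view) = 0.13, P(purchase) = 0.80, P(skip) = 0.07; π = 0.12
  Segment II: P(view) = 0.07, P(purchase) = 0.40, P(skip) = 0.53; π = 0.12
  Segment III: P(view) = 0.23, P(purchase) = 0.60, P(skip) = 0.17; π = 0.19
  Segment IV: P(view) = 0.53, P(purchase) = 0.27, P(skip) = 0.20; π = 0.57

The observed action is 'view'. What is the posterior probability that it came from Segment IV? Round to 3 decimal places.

0.817

By Bayes' theorem, P(k | x) = π_k f_k(x) / Σ_j π_j f_j(x).
Evaluate each component's likelihood at the observed value:
  p_I = 0.13
  p_II = 0.07
  p_III = 0.23
  p_IV = 0.53
Prior × likelihood for each component:
  π_I·p_I = 0.12 × 0.13 = 0.0156
  π_II·p_II = 0.12 × 0.07 = 0.0084
  π_III·p_III = 0.19 × 0.23 = 0.0437
  π_IV·p_IV = 0.57 × 0.53 = 0.3021
Evidence: 0.0156 + 0.0084 + 0.0437 + 0.3021 = 0.3698
P(Segment IV | x) = 0.3021 / 0.3698 ≈ 0.817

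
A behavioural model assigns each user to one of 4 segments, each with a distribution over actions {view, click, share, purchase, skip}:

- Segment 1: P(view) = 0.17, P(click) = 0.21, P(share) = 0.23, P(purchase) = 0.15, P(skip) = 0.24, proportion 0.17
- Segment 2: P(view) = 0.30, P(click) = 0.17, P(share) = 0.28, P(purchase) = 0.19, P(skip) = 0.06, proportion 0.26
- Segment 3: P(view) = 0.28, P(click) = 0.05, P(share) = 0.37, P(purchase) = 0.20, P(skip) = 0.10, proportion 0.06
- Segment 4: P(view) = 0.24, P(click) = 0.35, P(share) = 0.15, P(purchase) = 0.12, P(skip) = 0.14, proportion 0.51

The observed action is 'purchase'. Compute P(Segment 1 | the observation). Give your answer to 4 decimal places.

P(component k | x) = w_k·f_k(x) / marginal(x), where marginal(x) = Σ_j w_j·f_j(x).
Evaluate each component's likelihood at the observed value:
  f_1 = P(purchase | comp) = 0.15
  f_2 = P(purchase | comp) = 0.19
  f_3 = P(purchase | comp) = 0.20
  f_4 = P(purchase | comp) = 0.12
Multiply by the mixture weights:
  w_1·f_1 = 0.17 × 0.15 = 0.0255
  w_2·f_2 = 0.26 × 0.19 = 0.0494
  w_3·f_3 = 0.06 × 0.2 = 0.012
  w_4·f_4 = 0.51 × 0.12 = 0.0612
Sum: 0.0255 + 0.0494 + 0.012 + 0.0612 = 0.1481
P(Segment 1 | data) ≈ 0.1722

0.1722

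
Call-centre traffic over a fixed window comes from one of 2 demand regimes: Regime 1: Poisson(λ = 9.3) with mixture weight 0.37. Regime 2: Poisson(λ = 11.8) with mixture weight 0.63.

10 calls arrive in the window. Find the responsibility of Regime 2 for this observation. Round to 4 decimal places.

P(component k | x) = π_k·f_k(x) / marginal(x), where marginal(x) = Σ_j π_j·f_j(x).
Evaluate each component's likelihood at the observed value:
  p_1 = e^(−9.3)·9.3^10/10! = 0.121935
  p_2 = e^(−11.8)·11.8^10/10! = 0.108239
Multiply by the mixture weights:
  π_1·p_1 = 0.37 × 0.121935 = 0.0451159
  π_2·p_2 = 0.63 × 0.108239 = 0.0681903
Evidence: 0.0451159 + 0.0681903 = 0.113306
P(Regime 2 | the observation) ≈ 0.6018

0.6018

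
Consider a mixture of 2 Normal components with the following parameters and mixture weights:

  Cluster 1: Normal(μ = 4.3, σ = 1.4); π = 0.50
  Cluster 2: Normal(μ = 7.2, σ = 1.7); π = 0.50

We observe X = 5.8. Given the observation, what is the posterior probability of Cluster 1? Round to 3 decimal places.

By Bayes' theorem, P(k | x) = P(Z=k) f_k(x) / Σ_j P(Z=j) f_j(x).
Normal densities:
  f_1 = 0.160511
  f_2 = 0.167183
Unnormalised posteriors:
  P(Z=1)·f_1 = 0.50 × 0.160511 = 0.0802557
  P(Z=2)·f_2 = 0.50 × 0.167183 = 0.0835914
Normaliser: 0.0802557 + 0.0835914 = 0.163847
P(Cluster 1 | the observation) ≈ 0.490

0.490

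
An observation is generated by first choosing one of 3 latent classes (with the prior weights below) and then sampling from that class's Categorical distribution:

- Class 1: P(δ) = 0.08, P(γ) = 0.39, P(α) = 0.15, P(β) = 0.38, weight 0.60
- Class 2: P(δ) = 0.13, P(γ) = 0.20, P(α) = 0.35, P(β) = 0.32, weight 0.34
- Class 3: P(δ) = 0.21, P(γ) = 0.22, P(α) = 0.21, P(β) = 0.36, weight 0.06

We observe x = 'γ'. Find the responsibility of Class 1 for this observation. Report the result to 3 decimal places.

0.742

Apply Bayes' rule: the posterior for each component is proportional to its prior times its likelihood at x.
Evaluate each component's likelihood at the observed value:
  L_1 = 0.39
  L_2 = 0.2
  L_3 = 0.22
Weight by the priors:
  P(Z=1)·L_1 = 0.60 × 0.39 = 0.234
  P(Z=2)·L_2 = 0.34 × 0.2 = 0.068
  P(Z=3)·L_3 = 0.06 × 0.22 = 0.0132
Denominator: 0.234 + 0.068 + 0.0132 = 0.3152
Responsibility of Class 1: 0.234 / 0.3152 ≈ 0.742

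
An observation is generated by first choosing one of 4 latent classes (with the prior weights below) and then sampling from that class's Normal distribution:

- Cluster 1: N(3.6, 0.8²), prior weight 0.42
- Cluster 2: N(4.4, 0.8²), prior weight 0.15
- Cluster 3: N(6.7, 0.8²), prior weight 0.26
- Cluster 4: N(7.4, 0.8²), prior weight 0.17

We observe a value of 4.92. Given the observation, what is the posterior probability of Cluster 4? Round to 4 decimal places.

P(component k | x) = P(Z=k)·f_k(x) / marginal(x), where marginal(x) = Σ_j P(Z=j)·f_j(x).
Evaluate each component's likelihood at the observed value:
  f_1 = (1/(0.8·√(2π)))·exp(−(4.92−3.6)²/(2·0.8²)) = 0.498678·exp(-1.36125) = 0.127831
  f_2 = (1/(0.8·√(2π)))·exp(−(4.92−4.4)²/(2·0.8²)) = 0.498678·exp(-0.21125) = 0.403715
  f_3 = (1/(0.8·√(2π)))·exp(−(4.92−6.7)²/(2·0.8²)) = 0.498678·exp(-2.47531) = 0.0419571
  f_4 = (1/(0.8·√(2π)))·exp(−(4.92−7.4)²/(2·0.8²)) = 0.498678·exp(-4.80500) = 0.00408352
Multiply by the mixture weights:
  P(Z=1)·f_1 = 0.42 × 0.127831 = 0.0536891
  P(Z=2)·f_2 = 0.15 × 0.403715 = 0.0605573
  P(Z=3)·f_3 = 0.26 × 0.0419571 = 0.0109088
  P(Z=4)·f_4 = 0.17 × 0.00408352 = 0.000694199
Sum: 0.0536891 + 0.0605573 + 0.0109088 + 0.000694199 = 0.125849
So the posterior for Cluster 4 is 0.000694199 / 0.125849 ≈ 0.0055.

0.0055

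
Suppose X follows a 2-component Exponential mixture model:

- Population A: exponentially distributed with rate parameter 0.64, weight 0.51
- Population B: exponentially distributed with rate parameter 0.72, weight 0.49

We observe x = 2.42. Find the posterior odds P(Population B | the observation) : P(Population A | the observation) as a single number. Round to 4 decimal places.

Since P(k|x) ∝ π_k f_k(x), the posterior odds are π_i f_i(x) / (π_j f_j(x)).
Exponential densities:
  L_A = 0.136002
  L_B = 0.126072
Odds = (0.49/0.51) × (0.126072/0.136002) = 0.960784 × 0.926986 ≈ 0.8906

0.8906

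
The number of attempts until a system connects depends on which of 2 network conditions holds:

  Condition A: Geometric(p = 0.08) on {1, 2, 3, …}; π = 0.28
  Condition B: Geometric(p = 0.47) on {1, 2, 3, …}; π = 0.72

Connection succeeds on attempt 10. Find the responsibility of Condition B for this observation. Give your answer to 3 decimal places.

P(component k | x) = w_k·f_k(x) / marginal(x), where marginal(x) = Σ_j w_j·f_j(x).
Component likelihoods at x = 10:
  f_A = 0.0377729
  f_B = 0.00155089
Weight by the priors:
  w_A·f_A = 0.28 × 0.0377729 = 0.0105764
  w_B·f_B = 0.72 × 0.00155089 = 0.00111664
Normaliser: 0.0105764 + 0.00111664 = 0.0116931
So the posterior for Condition B is 0.00111664 / 0.0116931 ≈ 0.095.

0.095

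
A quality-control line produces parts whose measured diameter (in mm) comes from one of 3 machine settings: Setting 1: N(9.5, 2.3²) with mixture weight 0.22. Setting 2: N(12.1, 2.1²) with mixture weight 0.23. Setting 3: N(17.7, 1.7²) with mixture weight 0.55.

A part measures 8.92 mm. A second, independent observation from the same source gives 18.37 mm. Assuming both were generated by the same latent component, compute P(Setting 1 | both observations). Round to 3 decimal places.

Apply Bayes' rule: the posterior for each component is proportional to its prior times its likelihood at x.
Since both observations come from the same component, the likelihood for component k is f_k(x₁)·f_k(x₂).
  f_1 = [0.168025] × [0.000102236] = 1.71782e-05
  f_2 = [0.0603613] × [0.00220259] = 0.000132951
  f_3 = [3.78647e-07] × [0.217136] = 8.2218e-08
Multiply by the mixture weights:
  P(Z=1)·f_1 = 0.22 × 1.71782e-05 = 3.7792e-06
  P(Z=2)·f_2 = 0.23 × 0.000132951 = 3.05788e-05
  P(Z=3)·f_3 = 0.55 × 8.2218e-08 = 4.52199e-08
Evidence: 3.7792e-06 + 3.05788e-05 + 4.52199e-08 = 3.44032e-05
So the posterior for Setting 1 is 3.7792e-06 / 3.44032e-05 ≈ 0.110.

0.110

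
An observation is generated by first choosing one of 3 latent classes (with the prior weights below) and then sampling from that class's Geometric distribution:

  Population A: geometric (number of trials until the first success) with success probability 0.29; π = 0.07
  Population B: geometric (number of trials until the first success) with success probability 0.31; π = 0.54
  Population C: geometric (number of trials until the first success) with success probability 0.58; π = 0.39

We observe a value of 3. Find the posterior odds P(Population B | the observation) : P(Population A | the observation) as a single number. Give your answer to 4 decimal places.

7.7883

Only the two components matter; the odds are (P(Z=i) f_i(x)) / (P(Z=j) f_j(x)).
Geometric probabilities:
  p_A = 0.29·(1−0.29)^2 = 0.29·0.5041 = 0.146189
  p_B = 0.31·(1−0.31)^2 = 0.31·0.4761 = 0.147591
  p_C = 0.58·(1−0.58)^2 = 0.58·0.1764 = 0.102312
Odds = (0.54/0.07) × (0.147591/0.146189) = 7.71429 × 1.00959 ≈ 7.7883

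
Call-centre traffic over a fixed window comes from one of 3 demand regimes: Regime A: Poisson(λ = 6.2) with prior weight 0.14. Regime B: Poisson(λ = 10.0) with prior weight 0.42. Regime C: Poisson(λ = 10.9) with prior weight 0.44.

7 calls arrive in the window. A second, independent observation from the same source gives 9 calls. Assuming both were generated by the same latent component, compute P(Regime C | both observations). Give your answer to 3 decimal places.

P(component k | x) = w_k·f_k(x) / marginal(x), where marginal(x) = Σ_j w_j·f_j(x).
Since both observations come from the same component, the likelihood for component k is f_k(x₁)·f_k(x₂).
  p_A = [0.141803] × [0.0757071] = 0.0107355
  p_B = [0.0900792] × [0.12511] = 0.0112698
  p_C = [0.0669492] × [0.110475] = 0.00739623
Weight by the priors:
  w_A·p_A = 0.14 × 0.0107355 = 0.00150297
  w_B·p_B = 0.42 × 0.0112698 = 0.00473332
  w_C·p_C = 0.44 × 0.00739623 = 0.00325434
Denominator: 0.00150297 + 0.00473332 + 0.00325434 = 0.00949063
P(Regime C | data) = 0.00325434 / 0.00949063 ≈ 0.343

0.343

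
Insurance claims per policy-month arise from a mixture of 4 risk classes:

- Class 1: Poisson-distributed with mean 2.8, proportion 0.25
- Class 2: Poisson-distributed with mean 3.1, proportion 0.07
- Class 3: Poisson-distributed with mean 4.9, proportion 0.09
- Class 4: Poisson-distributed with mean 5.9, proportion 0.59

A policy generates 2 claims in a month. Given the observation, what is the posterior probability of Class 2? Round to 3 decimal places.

By Bayes' theorem, P(k | x) = π_k f_k(x) / Σ_j π_j f_j(x).
Poisson probabilities:
  p_1 = e^(−2.8)·2.8^2/2! = 0.238375
  p_2 = e^(−3.1)·3.1^2/2! = 0.216461
  p_3 = e^(−4.9)·4.9^2/2! = 0.0893962
  p_4 = e^(−5.9)·5.9^2/2! = 0.04768
Weight by the priors:
  π_1·p_1 = 0.25 × 0.238375 = 0.0595939
  π_2·p_2 = 0.07 × 0.216461 = 0.0151523
  π_3·p_3 = 0.09 × 0.0893962 = 0.00804566
  π_4·p_4 = 0.59 × 0.04768 = 0.0281312
Evidence: 0.0595939 + 0.0151523 + 0.00804566 + 0.0281312 = 0.110923
So the posterior for Class 2 is 0.0151523 / 0.110923 ≈ 0.137.

0.137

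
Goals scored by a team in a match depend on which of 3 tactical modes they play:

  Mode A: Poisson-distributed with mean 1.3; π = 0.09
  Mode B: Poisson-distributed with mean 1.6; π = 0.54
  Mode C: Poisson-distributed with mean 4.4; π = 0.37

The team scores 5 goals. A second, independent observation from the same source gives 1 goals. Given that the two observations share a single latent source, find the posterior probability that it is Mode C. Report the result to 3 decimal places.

The responsibility of component k is π_k f_k(x) divided by Σ_j π_j f_j(x).
Since both observations come from the same component, the likelihood for component k is f_k(x₁)·f_k(x₂).
  p_A = [0.00843243] × [0.354291] = 0.00298754
  p_B = [0.017642] × [0.323034] = 0.00569897
  p_C = [0.168728] × [0.0540203] = 0.00911472
Weight by the priors:
  π_A·p_A = 0.09 × 0.00298754 = 0.000268878
  π_B·p_B = 0.54 × 0.00569897 = 0.00307744
  π_C·p_C = 0.37 × 0.00911472 = 0.00337245
Denominator: 0.000268878 + 0.00307744 + 0.00337245 = 0.00671877
Responsibility of Mode C: 0.00337245 / 0.00671877 ≈ 0.502

0.502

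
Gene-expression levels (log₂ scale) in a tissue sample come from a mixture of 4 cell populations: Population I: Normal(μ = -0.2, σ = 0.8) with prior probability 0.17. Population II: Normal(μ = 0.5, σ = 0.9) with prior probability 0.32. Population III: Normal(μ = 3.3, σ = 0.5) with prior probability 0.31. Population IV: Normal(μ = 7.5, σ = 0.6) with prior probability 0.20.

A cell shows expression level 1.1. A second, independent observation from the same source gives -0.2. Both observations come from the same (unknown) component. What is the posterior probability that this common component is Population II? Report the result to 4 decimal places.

By Bayes' theorem, P(k | x) = w_k f_k(x) / Σ_j w_j f_j(x).
Since both observations come from the same component, the likelihood for component k is f_k(x₁)·f_k(x₂).
  f_I = [0.133173] × [0.498678] = 0.0664103
  f_II = [0.354942] × [0.327572] = 0.116269
  f_III = [4.98849e-05] × [1.82694e-11] = 9.1137e-16
  f_IV = [1.30686e-25] × [1.14766e-36] = 1.49983e-61
Weight by the priors:
  w_I·f_I = 0.17 × 0.0664103 = 0.0112898
  w_II·f_II = 0.32 × 0.116269 = 0.0372061
  w_III·f_III = 0.31 × 9.1137e-16 = 2.82525e-16
  w_IV·f_IV = 0.20 × 1.49983e-61 = 2.99967e-62
Marginal: 0.0112898 + 0.0372061 + 2.82525e-16 + 2.99967e-62 = 0.0484959
Responsibility of Population II: 0.0372061 / 0.0484959 ≈ 0.7672

0.7672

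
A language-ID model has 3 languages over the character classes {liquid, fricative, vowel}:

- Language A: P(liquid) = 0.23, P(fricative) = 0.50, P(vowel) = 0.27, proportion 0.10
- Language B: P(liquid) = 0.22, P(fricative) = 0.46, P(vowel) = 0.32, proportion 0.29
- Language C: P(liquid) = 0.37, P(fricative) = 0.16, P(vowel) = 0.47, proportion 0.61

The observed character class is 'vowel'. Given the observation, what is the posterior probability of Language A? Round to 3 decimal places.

By Bayes' theorem, P(k | x) = π_k f_k(x) / Σ_j π_j f_j(x).
Categorical probabilities:
  p_A = P(vowel | comp) = 0.27
  p_B = P(vowel | comp) = 0.32
  p_C = P(vowel | comp) = 0.47
Unnormalised posteriors:
  π_A·p_A = 0.10 × 0.27 = 0.027
  π_B·p_B = 0.29 × 0.32 = 0.0928
  π_C·p_C = 0.61 × 0.47 = 0.2867
Marginal: 0.027 + 0.0928 + 0.2867 = 0.4065
So the posterior for Language A is 0.027 / 0.4065 ≈ 0.066.

0.066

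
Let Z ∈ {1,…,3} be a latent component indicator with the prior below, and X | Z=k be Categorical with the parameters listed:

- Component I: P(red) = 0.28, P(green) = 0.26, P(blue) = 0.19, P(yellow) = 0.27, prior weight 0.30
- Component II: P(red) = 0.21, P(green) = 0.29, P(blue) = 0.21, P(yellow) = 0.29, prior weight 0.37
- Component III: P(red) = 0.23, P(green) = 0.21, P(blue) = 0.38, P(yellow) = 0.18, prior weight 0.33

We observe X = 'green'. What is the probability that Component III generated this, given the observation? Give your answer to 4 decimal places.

0.2722

P(component k | x) = P(Z=k)·f_k(x) / marginal(x), where marginal(x) = Σ_j P(Z=j)·f_j(x).
Evaluate each component's likelihood at the observed value:
  p_I = 0.26
  p_II = 0.29
  p_III = 0.21
Prior × likelihood for each component:
  P(Z=I)·p_I = 0.30 × 0.26 = 0.078
  P(Z=II)·p_II = 0.37 × 0.29 = 0.1073
  P(Z=III)·p_III = 0.33 × 0.21 = 0.0693
Denominator: 0.078 + 0.1073 + 0.0693 = 0.2546
So the posterior for Component III is 0.0693 / 0.2546 ≈ 0.2722.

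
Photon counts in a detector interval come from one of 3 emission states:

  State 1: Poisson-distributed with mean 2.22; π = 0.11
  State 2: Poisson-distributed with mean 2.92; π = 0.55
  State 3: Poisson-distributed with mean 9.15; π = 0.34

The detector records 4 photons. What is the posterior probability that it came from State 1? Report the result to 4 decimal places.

0.1075

Posterior ∝ prior × likelihood, so P(k | x) ∝ π_k f_k(x); normalise over all components.
Evaluate each component's likelihood at the observed value:
  L_1 = 0.109918
  L_2 = 0.163373
  L_3 = 0.0310226
Weight by the priors:
  π_1·L_1 = 0.11 × 0.109918 = 0.0120909
  π_2·L_2 = 0.55 × 0.163373 = 0.0898551
  π_3·L_3 = 0.34 × 0.0310226 = 0.0105477
Marginal: 0.0120909 + 0.0898551 + 0.0105477 = 0.112494
P(State 1 | 4 photons) ≈ 0.1075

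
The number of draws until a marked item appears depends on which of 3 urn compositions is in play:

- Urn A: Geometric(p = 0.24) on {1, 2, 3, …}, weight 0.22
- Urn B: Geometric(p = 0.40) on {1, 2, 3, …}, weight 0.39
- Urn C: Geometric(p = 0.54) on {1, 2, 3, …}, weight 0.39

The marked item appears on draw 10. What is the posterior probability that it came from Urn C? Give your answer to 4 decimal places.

0.0312

P(component k | x) = π_k·f_k(x) / marginal(x), where marginal(x) = Σ_j π_j·f_j(x).
Component likelihoods at x = 10:
  L_A = 0.0203018
  L_B = 0.00403108
  L_C = 0.000497983
Multiply by the mixture weights:
  π_A·L_A = 0.22 × 0.0203018 = 0.00446639
  π_B·L_B = 0.39 × 0.00403108 = 0.00157212
  π_C·L_C = 0.39 × 0.000497983 = 0.000194213
Denominator: 0.00446639 + 0.00157212 + 0.000194213 = 0.00623272
P(Urn C | the observation) ≈ 0.0312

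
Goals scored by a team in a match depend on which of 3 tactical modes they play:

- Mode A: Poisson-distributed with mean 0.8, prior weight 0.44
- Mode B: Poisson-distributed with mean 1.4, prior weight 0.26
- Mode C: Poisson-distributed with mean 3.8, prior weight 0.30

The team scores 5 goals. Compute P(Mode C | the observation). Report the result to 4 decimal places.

0.9285

Posterior ∝ prior × likelihood, so P(k | x) ∝ π_k f_k(x); normalise over all components.
Poisson probabilities:
  f_A = 0.00122697
  f_B = 0.0110521
  f_C = 0.147713
Multiply by the mixture weights:
  π_A·f_A = 0.44 × 0.00122697 = 0.000539866
  π_B·f_B = 0.26 × 0.0110521 = 0.00287356
  π_C·f_C = 0.30 × 0.147713 = 0.0443138
Marginal: 0.000539866 + 0.00287356 + 0.0443138 = 0.0477272
Responsibility of Mode C: 0.0443138 / 0.0477272 ≈ 0.9285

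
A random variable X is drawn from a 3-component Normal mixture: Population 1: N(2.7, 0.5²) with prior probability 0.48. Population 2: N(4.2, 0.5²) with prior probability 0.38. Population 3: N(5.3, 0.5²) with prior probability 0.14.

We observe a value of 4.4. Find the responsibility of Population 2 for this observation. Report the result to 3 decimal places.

By Bayes' theorem, P(k | x) = π_k f_k(x) / Σ_j π_j f_j(x).
Evaluate each component's likelihood at the observed value:
  f_1 = 0.00246444
  f_2 = 0.73654
  f_3 = 0.1579
Unnormalised posteriors:
  π_1·f_1 = 0.48 × 0.00246444 = 0.00118293
  π_2·f_2 = 0.38 × 0.73654 = 0.279885
  π_3·f_3 = 0.14 × 0.1579 = 0.022106
Denominator: 0.00118293 + 0.279885 + 0.022106 = 0.303174
Responsibility of Population 2: 0.279885 / 0.303174 ≈ 0.923

0.923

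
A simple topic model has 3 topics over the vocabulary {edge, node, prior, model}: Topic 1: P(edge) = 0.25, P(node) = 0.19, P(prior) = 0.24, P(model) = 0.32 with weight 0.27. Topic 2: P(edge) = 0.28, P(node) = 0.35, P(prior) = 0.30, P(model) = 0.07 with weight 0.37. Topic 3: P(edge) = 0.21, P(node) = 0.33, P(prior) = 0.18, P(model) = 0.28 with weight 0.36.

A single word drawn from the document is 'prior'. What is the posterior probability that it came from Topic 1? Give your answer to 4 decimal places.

0.2693

Posterior ∝ prior × likelihood, so P(k | x) ∝ P(Z=k) f_k(x); normalise over all components.
Component likelihoods at x = 'prior':
  p_1 = 0.24
  p_2 = 0.3
  p_3 = 0.18
Unnormalised posteriors:
  P(Z=1)·p_1 = 0.27 × 0.24 = 0.0648
  P(Z=2)·p_2 = 0.37 × 0.3 = 0.111
  P(Z=3)·p_3 = 0.36 × 0.18 = 0.0648
Denominator: 0.0648 + 0.111 + 0.0648 = 0.2406
So the posterior for Topic 1 is 0.0648 / 0.2406 ≈ 0.2693.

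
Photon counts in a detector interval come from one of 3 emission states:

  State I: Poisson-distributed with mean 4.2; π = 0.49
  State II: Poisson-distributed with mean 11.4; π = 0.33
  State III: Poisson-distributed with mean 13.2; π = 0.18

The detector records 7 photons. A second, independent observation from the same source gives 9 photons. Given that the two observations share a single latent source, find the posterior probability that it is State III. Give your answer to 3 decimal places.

0.106

By Bayes' theorem, P(k | x) = w_k f_k(x) / Σ_j w_j f_j(x).
Since both observations come from the same component, the likelihood for component k is f_k(x₁)·f_k(x₂).
  p_I = [0.0685927] × [0.0168052] = 0.00115271
  p_II = [0.0555836] × [0.100328] = 0.0055766
  p_III = [0.0256389] × [0.0620462] = 0.0015908
Prior × likelihood for each component:
  w_I·p_I = 0.49 × 0.00115271 = 0.00056483
  w_II·p_II = 0.33 × 0.0055766 = 0.00184028
  w_III·p_III = 0.18 × 0.0015908 = 0.000286344
Marginal: 0.00056483 + 0.00184028 + 0.000286344 = 0.00269145
So the posterior for State III is 0.000286344 / 0.00269145 ≈ 0.106.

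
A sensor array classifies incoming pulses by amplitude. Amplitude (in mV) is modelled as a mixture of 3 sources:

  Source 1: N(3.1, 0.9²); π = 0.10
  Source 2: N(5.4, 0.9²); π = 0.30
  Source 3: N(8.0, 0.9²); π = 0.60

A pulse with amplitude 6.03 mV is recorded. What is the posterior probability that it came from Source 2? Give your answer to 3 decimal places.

0.810

Posterior ∝ prior × likelihood, so P(k | x) ∝ π_k f_k(x); normalise over all components.
Evaluate each component's likelihood at the observed value:
  f_1 = (1/(0.9·√(2π)))·exp(−(6.03−3.1)²/(2·0.9²)) = 0.443269·exp(-5.29932) = 0.00221412
  f_2 = (1/(0.9·√(2π)))·exp(−(6.03−5.4)²/(2·0.9²)) = 0.443269·exp(-0.24500) = 0.346949
  f_3 = (1/(0.9·√(2π)))·exp(−(6.03−8.0)²/(2·0.9²)) = 0.443269·exp(-2.39562) = 0.0403891
Weight by the priors:
  π_1·f_1 = 0.10 × 0.00221412 = 0.000221412
  π_2·f_2 = 0.30 × 0.346949 = 0.104085
  π_3·f_3 = 0.60 × 0.0403891 = 0.0242335
Marginal: 0.000221412 + 0.104085 + 0.0242335 = 0.12854
P(Source 2 | data) = 0.104085 / 0.12854 ≈ 0.810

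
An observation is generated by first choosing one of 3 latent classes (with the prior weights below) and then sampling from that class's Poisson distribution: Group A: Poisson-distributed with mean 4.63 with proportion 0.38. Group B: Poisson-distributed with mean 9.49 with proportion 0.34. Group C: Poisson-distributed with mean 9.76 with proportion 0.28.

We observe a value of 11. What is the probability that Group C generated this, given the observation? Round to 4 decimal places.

0.4482

P(component k | x) = π_k·f_k(x) / marginal(x), where marginal(x) = Σ_j π_j·f_j(x).
Evaluate each component's likelihood at the observed value:
  f_A = e^(−4.63)·4.63^11/11! = 0.00512214
  f_B = e^(−9.49)·9.49^11/11! = 0.106492
  f_C = e^(−9.76)·9.76^11/11! = 0.110682
Weight by the priors:
  π_A·f_A = 0.38 × 0.00512214 = 0.00194641
  π_B·f_B = 0.34 × 0.106492 = 0.0362074
  π_C·f_C = 0.28 × 0.110682 = 0.030991
Denominator: 0.00194641 + 0.0362074 + 0.030991 = 0.0691448
P(Group C | the observation) = 0.030991 / 0.0691448 ≈ 0.4482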